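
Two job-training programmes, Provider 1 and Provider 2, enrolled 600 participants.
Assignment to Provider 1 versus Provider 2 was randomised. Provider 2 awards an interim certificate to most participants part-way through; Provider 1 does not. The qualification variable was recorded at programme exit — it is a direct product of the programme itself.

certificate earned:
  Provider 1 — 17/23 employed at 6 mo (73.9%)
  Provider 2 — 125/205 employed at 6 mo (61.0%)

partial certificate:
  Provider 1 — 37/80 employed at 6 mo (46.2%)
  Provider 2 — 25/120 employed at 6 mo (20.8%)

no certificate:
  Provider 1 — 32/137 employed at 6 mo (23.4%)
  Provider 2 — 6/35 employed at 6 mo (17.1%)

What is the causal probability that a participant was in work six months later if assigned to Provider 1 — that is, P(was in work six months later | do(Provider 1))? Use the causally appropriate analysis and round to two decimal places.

0.36

Stratifying would compare programmes among participants the programmes themselves sorted into qualification attained during the programme groups — a form of selection on an intermediate. The unconditioned pooled rates give the total causal effect.
So P(outcome | do(Provider 1)) is just the pooled rate for Provider 1: 86/240 = 0.358.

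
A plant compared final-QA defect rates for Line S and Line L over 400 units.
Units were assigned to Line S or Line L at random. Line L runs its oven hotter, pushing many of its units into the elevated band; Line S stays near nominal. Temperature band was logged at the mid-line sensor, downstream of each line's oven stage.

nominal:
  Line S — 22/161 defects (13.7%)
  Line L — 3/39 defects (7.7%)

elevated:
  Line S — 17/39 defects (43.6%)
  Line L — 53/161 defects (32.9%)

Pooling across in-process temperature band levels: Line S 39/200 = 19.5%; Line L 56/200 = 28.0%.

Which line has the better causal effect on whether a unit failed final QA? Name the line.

Within every in-process temperature band level Line L has the lower rate, yet pooled Line S does — Simpson's reversal.
In-process temperature band is recorded after the line and is itself shifted by it — it sits on the causal path from line to outcome. Conditioning on a mediator would strip out part of the effect we want; the pooled comparison gives the total causal effect.
Pooled: Line S 19.5% vs Line L 28.0%; Line S is lower overall.

Line S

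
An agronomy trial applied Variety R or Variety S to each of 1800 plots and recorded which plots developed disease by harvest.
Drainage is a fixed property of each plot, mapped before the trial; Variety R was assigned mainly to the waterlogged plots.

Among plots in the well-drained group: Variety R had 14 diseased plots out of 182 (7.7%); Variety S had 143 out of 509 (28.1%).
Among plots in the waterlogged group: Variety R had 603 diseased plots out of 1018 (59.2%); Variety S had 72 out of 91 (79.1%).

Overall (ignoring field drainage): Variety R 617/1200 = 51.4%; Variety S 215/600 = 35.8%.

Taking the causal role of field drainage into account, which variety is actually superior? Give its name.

Variety R

Nothing the variety does changes field drainage; the imbalance is an allocation artefact. With field drainage also predicting the outcome, the pooled figure is confounded, and the within-stratum comparison is the causal one.
Within each level — well-drained: 7.7% vs 28.1%; waterlogged: 59.2% vs 79.1% — Variety R is lower every time.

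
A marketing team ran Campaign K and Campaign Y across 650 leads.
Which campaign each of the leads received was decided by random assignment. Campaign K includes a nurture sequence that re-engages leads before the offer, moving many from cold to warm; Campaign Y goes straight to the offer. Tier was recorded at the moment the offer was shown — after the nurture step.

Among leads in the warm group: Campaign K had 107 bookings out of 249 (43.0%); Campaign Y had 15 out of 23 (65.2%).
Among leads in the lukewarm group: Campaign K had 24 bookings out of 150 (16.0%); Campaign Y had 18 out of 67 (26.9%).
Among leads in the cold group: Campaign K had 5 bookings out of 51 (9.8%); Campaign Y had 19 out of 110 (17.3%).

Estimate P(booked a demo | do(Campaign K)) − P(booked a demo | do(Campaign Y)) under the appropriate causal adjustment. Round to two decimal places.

+0.04

The engagement tier-specific comparison favours Campaign Y throughout, but the pooled figures favour Campaign K. The question is whether to condition on engagement tier.
Engagement tier is recorded after the campaign and is itself shifted by it — it sits on the causal path from campaign to outcome. Conditioning on a mediator would strip out part of the effect we want; the pooled comparison gives the total causal effect.
The causal difference is the pooled difference: 0.302 − 0.260 = +0.042.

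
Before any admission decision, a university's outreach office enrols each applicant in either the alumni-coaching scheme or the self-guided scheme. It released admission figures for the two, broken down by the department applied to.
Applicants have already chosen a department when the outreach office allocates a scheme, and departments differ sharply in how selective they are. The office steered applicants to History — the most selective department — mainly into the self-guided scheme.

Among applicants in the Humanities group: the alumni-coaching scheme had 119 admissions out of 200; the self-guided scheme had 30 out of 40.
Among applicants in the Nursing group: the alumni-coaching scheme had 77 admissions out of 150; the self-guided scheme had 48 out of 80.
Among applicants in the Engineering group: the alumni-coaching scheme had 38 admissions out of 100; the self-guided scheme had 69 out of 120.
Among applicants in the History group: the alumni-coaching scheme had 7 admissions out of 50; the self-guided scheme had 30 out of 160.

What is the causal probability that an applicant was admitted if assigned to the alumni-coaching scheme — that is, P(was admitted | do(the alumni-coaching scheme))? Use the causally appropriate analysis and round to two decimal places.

Department satisfies the back-door criterion: it is not a descendant of the outreach scheme, and it blocks the spurious path from outreach scheme to outcome. Adjusting for it (i.e., using the within-department rates) gives the causal effect.
Standardising the alumni-coaching scheme to the population department mix: 0.267·119/200 + 0.256·77/150 + 0.244·38/100 + 0.233·7/50 = 0.415.

0.42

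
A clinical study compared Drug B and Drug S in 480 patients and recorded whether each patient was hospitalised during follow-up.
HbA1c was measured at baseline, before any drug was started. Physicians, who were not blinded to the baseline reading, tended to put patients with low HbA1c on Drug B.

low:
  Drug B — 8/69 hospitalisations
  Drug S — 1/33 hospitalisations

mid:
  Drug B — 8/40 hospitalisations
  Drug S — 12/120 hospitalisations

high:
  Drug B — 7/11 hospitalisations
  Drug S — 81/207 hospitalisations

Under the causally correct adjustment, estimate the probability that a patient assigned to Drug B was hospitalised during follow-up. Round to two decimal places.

0.38

Within every HbA1c level Drug S has the lower rate, yet pooled Drug B does — Simpson's reversal.
HbA1c satisfies the back-door criterion: it is not a descendant of the drug, and it blocks the spurious path from drug to outcome. Adjusting for it (i.e., using the within-HbA1c rates) gives the causal effect.
Standardising Drug B to the population HbA1c mix: 0.212·8/69 + 0.333·8/40 + 0.454·7/11 = 0.380.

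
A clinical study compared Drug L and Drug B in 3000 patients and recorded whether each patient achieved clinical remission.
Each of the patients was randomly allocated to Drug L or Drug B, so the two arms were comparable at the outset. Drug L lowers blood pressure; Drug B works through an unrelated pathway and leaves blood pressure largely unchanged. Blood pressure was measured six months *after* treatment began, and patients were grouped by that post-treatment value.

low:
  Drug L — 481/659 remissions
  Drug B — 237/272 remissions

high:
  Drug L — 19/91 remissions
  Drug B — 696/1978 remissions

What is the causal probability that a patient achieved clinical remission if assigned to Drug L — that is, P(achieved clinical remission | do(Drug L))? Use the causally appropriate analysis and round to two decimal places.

Because the drug influences blood pressure, blood pressure is a post-treatment mediator, not a confounder. Stratifying on it would bias the estimate; the causal effect is the crude pooled difference.
So P(outcome | do(Drug L)) is just the pooled rate for Drug L: 500/750 = 0.667.

0.67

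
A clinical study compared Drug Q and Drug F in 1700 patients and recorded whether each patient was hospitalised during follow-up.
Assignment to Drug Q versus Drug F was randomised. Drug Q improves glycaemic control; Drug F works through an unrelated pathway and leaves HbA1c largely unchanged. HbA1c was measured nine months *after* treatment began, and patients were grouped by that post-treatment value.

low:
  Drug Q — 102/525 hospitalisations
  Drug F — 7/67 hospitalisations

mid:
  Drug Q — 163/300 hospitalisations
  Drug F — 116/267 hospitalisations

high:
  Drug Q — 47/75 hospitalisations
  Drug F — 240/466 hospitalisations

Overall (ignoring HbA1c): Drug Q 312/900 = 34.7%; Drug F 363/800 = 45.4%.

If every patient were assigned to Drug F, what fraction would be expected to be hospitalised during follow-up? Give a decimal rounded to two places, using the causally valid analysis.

HbA1c lies on the pathway drug → HbA1c → outcome, so adjusting for it blocks the indirect effect. For the total causal effect of drug, use the unadjusted pooled rates.
So P(outcome | do(Drug F)) is just the pooled rate for Drug F: 363/800 = 0.454.

0.45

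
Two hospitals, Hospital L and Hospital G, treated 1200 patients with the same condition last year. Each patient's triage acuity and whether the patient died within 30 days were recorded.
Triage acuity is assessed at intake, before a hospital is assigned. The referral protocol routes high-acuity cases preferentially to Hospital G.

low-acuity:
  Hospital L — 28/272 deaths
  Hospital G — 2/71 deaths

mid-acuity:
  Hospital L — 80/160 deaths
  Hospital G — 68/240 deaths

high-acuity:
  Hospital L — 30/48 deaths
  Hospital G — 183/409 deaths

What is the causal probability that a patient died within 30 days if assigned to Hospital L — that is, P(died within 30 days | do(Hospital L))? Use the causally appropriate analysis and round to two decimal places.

Hospital G is lower inside every triage acuity stratum but Hospital L is lower in aggregate. Whether to stratify depends on how triage acuity relates to the hospital.
Here triage acuity is a common cause — it drives both which hospital a case falls under and the outcome. The crude comparison mixes populations; the stratum-specific rates are the causally relevant ones.
Standardising Hospital L to the population triage acuity mix: 0.286·28/272 + 0.333·80/160 + 0.381·30/48 = 0.434.

0.43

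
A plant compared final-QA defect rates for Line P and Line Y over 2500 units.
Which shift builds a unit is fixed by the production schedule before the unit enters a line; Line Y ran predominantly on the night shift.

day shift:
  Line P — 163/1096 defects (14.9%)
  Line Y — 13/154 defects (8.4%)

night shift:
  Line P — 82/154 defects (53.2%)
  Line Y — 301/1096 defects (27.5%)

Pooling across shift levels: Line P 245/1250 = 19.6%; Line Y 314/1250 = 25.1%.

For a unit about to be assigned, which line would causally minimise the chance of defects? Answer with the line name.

Line Y

Shift is set before the line has any effect — it is not caused by the line — and it independently drives the outcome. That makes it a confounder, so the causal comparison is within shift levels.
Within each level — day shift: 14.9% vs 8.4%; night shift: 53.2% vs 27.5% — Line Y is lower every time.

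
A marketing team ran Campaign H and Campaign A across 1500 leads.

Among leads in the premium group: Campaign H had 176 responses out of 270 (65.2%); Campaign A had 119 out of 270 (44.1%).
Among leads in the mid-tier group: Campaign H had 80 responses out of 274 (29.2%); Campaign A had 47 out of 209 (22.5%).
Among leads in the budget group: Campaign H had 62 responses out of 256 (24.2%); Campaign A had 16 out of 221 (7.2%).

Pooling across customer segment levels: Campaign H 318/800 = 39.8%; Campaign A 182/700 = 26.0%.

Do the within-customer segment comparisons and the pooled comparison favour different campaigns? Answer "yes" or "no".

no

Within each customer segment level (premium 65.2% vs 44.1%; mid-tier 29.2% vs 22.5%; budget 24.2% vs 7.2%), Campaign H has the higher rate every time. Pooled: 39.8% vs 26.0% — Campaign H has the higher rate overall. They agree.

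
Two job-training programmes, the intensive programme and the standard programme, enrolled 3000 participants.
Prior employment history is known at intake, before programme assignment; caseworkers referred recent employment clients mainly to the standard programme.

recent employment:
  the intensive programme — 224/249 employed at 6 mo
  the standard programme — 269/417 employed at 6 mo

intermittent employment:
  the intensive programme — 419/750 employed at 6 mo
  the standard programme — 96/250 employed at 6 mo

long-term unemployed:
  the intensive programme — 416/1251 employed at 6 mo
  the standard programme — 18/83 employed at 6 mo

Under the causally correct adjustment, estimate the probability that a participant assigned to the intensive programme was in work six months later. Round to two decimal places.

0.53

Within every prior employment history level the intensive programme has the higher rate, yet pooled the standard programme does — Simpson's reversal.
Since prior employment history is a pre-existing factor (not a product of the programme) and it affects the outcome on its own, it is a confounder. The stratified rates, not the pooled rate, identify the causal effect.
Standardising the intensive programme to the population prior employment history mix: 0.222·224/249 + 0.333·419/750 + 0.445·416/1251 = 0.534.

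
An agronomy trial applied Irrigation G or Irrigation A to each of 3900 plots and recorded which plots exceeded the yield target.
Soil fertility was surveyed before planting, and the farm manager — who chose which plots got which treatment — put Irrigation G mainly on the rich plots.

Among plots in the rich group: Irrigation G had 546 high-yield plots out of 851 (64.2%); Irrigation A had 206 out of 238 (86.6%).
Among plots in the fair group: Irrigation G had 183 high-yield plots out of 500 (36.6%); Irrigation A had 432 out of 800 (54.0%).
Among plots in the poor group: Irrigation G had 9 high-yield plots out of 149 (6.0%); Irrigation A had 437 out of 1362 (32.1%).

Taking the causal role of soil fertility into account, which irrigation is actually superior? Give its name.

Irrigation A

Within every soil fertility level Irrigation A has the higher rate, yet pooled Irrigation G does — Simpson's reversal.
The imbalance in soil fertility arose from how plots were allocated, not from anything the irrigation did; and soil fertility independently affects the outcome. The pooled gap is confounded — condition on soil fertility.
Within each level — rich: 64.2% vs 86.6%; fair: 36.6% vs 54.0%; poor: 6.0% vs 32.1% — Irrigation A is higher every time.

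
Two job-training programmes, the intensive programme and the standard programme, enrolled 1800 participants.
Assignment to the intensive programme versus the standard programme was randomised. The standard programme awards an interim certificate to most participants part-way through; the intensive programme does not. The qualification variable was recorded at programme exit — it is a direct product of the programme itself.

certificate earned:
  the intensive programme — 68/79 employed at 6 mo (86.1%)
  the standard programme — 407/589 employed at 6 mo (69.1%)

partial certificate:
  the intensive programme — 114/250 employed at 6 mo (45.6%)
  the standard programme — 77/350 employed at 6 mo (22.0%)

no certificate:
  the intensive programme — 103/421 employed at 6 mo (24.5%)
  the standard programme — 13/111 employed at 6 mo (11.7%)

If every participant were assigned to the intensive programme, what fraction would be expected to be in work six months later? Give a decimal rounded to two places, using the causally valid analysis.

0.38

the intensive programme is higher inside every qualification attained during the programme stratum but the standard programme is higher in aggregate. Whether to stratify depends on how qualification attained during the programme relates to the programme.
Because the programme influences qualification attained during the programme, qualification attained during the programme is a post-treatment mediator, not a confounder. Stratifying on it would bias the estimate; the causal effect is the crude pooled difference.
So P(outcome | do(the intensive programme)) is just the pooled rate for the intensive programme: 285/750 = 0.380.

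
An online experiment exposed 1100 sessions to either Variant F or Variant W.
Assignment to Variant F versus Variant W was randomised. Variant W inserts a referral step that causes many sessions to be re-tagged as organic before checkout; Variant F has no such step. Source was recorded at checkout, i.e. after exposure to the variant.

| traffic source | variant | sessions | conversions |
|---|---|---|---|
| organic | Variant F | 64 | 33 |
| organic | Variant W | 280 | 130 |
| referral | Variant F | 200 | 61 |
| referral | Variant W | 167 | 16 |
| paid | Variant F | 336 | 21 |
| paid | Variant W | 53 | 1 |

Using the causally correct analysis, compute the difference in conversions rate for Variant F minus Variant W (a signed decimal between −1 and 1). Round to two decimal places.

-0.10

Traffic source is downstream of the variant. One should not condition on a consequence of treatment, so the overall rates are the right comparison.
The causal difference is the pooled difference: 0.192 − 0.294 = -0.102.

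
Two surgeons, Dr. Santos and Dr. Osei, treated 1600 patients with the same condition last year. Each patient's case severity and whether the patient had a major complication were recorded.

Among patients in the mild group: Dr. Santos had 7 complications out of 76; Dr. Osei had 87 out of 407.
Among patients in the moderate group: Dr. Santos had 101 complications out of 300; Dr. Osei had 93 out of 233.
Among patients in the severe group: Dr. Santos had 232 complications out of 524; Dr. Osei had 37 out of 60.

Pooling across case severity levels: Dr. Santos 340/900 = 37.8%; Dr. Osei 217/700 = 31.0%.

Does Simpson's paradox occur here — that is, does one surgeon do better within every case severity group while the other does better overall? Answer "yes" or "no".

yes

Within each case severity level (mild 9.2% vs 21.4%; moderate 33.7% vs 39.9%; severe 44.3% vs 61.7%), Dr. Santos has the lower rate every time. Pooled: 37.8% vs 31.0% — Dr. Osei has the lower rate overall. The two comparisons disagree.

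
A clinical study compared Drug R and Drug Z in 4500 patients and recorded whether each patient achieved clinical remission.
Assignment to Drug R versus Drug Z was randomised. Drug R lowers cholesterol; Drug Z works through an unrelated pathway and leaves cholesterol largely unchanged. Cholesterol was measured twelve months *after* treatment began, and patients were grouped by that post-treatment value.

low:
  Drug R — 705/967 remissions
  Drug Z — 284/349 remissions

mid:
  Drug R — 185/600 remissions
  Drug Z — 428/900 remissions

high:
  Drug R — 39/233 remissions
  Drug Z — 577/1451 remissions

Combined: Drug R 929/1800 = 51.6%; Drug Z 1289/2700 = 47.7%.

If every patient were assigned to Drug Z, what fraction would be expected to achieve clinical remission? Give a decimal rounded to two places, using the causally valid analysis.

0.48

Cholesterol is recorded after the drug and is itself shifted by it — it sits on the causal path from drug to outcome. Conditioning on a mediator would strip out part of the effect we want; the pooled comparison gives the total causal effect.
So P(outcome | do(Drug Z)) is just the pooled rate for Drug Z: 1289/2700 = 0.477.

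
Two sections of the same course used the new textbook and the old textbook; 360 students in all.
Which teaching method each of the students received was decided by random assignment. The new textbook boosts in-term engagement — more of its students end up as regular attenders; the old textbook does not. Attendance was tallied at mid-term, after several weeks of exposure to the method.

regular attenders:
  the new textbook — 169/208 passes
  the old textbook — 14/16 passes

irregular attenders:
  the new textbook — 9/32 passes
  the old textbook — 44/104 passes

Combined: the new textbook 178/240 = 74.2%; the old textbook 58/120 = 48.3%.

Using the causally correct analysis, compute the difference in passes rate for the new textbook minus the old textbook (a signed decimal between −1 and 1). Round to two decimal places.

Mid-term attendance is downstream of the teaching method. One should not condition on a consequence of treatment, so the overall rates are the right comparison.
The causal difference is the pooled difference: 0.742 − 0.483 = +0.258.

+0.26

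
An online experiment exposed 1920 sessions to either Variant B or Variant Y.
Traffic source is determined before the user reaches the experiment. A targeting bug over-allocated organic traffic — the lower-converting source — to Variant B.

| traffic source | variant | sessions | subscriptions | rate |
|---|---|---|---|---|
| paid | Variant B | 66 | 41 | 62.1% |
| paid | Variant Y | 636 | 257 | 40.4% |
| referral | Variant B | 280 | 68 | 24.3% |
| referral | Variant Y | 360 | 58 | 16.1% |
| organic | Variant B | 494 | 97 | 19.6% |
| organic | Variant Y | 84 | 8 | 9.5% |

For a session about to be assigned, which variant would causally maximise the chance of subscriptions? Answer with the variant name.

Nothing the variant does changes traffic source; the imbalance is an allocation artefact. With traffic source also predicting the outcome, the pooled figure is confounded, and the within-stratum comparison is the causal one.
Within each level — paid: 62.1% vs 40.4%; referral: 24.3% vs 16.1%; organic: 19.6% vs 9.5% — Variant B is higher every time.

Variant B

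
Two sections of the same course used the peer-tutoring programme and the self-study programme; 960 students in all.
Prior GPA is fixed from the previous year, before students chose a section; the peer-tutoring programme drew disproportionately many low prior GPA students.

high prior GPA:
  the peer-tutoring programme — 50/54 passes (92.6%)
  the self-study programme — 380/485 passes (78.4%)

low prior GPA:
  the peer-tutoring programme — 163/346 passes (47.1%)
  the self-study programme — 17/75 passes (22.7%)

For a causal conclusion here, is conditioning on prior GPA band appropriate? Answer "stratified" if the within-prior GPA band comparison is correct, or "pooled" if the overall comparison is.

The stratified and pooled comparisons disagree (the peer-tutoring programme wins within each prior GPA band; the self-study programme wins overall), so the answer turns on the causal role of prior GPA band.
Since prior GPA band is a pre-existing factor (not a product of the teaching method) and it affects the outcome on its own, it is a confounder. The stratified rates, not the pooled rate, identify the causal effect.
Within each level — high prior GPA: 92.6% vs 78.4%; low prior GPA: 47.1% vs 22.7% — the peer-tutoring programme is higher every time.

stratified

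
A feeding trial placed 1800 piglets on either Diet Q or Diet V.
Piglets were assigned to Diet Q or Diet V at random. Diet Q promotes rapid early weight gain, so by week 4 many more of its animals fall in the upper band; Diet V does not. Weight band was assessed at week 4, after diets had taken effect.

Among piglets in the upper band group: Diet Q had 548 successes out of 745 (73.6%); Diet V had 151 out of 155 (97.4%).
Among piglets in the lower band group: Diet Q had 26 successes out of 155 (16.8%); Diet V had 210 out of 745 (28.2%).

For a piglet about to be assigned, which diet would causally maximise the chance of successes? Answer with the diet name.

Diet Q

The stratified and pooled comparisons disagree (Diet V wins within each week-4 weight band; Diet Q wins overall), so the answer turns on the causal role of week-4 weight band.
Week-4 weight band is downstream of the diet. One should not condition on a consequence of treatment, so the overall rates are the right comparison.
Pooled: Diet Q 63.8% vs Diet V 40.1%; Diet Q is higher overall.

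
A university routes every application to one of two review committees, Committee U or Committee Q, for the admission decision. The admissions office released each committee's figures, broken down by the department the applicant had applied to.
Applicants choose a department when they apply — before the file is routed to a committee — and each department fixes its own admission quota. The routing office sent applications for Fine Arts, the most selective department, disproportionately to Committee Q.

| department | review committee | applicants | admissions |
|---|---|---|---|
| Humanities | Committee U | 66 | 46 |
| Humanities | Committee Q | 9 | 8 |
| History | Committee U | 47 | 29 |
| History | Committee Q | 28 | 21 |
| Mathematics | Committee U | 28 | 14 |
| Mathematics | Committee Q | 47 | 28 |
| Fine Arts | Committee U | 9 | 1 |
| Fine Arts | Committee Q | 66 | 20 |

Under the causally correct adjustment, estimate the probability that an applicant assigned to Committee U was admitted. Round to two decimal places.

Within every department level Committee Q has the higher rate, yet pooled Committee U does — Simpson's reversal.
Here department is a common cause — it drives both which review committee a case falls under and the outcome. The crude comparison mixes populations; the stratum-specific rates are the causally relevant ones.
Standardising Committee U to the population department mix: 0.250·46/66 + 0.250·29/47 + 0.250·14/28 + 0.250·1/9 = 0.481.

0.48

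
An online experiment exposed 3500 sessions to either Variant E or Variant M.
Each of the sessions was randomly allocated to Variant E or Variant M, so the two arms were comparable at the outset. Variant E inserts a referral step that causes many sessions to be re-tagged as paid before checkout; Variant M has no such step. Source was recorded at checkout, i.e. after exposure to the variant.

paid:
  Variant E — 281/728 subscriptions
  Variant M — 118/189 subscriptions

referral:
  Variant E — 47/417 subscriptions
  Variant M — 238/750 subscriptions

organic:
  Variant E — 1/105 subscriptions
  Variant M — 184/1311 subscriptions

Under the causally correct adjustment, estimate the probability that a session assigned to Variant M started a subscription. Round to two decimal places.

Variant M is higher inside every traffic source stratum but Variant E is higher in aggregate. Whether to stratify depends on how traffic source relates to the variant.
Traffic source lies on the pathway variant → traffic source → outcome, so adjusting for it blocks the indirect effect. For the total causal effect of variant, use the unadjusted pooled rates.
So P(outcome | do(Variant M)) is just the pooled rate for Variant M: 540/2250 = 0.240.

0.24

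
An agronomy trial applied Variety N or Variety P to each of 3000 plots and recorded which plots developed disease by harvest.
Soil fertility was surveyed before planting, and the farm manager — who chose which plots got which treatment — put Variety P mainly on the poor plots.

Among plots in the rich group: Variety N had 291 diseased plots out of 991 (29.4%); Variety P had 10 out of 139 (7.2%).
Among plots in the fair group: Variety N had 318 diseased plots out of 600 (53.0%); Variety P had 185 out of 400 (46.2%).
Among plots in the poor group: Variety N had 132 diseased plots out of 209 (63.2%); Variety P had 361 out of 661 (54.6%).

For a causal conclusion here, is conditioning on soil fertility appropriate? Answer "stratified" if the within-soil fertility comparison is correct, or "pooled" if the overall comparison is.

stratified

Soil fertility is set before the variety has any effect — it is not caused by the variety — and it independently drives the outcome. That makes it a confounder, so the causal comparison is within soil fertility levels.
Within each level — rich: 29.4% vs 7.2%; fair: 53.0% vs 46.2%; poor: 63.2% vs 54.6% — Variety P is lower every time.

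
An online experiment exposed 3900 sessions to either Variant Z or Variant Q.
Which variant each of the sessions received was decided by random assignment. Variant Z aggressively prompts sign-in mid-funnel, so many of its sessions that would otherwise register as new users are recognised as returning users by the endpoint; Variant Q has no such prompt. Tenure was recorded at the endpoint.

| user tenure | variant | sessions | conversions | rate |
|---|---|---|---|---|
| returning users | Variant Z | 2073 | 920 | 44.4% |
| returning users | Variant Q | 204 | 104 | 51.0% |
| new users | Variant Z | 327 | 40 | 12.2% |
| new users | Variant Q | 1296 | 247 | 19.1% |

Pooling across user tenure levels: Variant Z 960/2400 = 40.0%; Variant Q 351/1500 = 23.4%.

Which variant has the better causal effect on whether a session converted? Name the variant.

Variant Z

The stratified and pooled comparisons disagree (Variant Q wins within each user tenure; Variant Z wins overall), so the answer turns on the causal role of user tenure.
Stratifying would compare variants among sessions the variants themselves sorted into user tenure groups — a form of selection on an intermediate. The unconditioned pooled rates give the total causal effect.
Pooled: Variant Z 40.0% vs Variant Q 23.4%; Variant Z is higher overall.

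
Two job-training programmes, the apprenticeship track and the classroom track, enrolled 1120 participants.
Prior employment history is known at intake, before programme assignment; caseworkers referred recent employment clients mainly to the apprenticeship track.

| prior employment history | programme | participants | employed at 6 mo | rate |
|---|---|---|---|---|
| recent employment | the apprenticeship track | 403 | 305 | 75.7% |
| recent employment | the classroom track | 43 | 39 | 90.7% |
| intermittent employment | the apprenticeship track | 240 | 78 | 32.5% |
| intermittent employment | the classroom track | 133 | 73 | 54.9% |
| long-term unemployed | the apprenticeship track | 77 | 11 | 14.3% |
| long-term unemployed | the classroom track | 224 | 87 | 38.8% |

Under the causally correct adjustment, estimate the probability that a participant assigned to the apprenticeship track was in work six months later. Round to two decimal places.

0.45

Prior employment history is set before the programme has any effect — it is not caused by the programme — and it independently drives the outcome. That makes it a confounder, so the causal comparison is within prior employment history levels.
Standardising the apprenticeship track to the population prior employment history mix: 0.398·305/403 + 0.333·78/240 + 0.269·11/77 = 0.448.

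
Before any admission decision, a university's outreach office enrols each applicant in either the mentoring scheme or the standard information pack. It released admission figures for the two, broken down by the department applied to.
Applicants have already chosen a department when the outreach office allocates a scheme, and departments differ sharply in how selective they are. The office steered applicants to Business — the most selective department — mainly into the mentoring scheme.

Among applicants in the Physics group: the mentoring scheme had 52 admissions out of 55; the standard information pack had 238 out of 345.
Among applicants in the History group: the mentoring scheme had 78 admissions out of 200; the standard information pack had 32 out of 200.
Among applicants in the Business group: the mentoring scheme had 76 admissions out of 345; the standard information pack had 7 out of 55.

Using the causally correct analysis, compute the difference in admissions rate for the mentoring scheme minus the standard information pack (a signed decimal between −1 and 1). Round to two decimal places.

+0.19

Department differs across outreach schemes for reasons unrelated to any effect of the outreach scheme itself, and it separately predicts the outcome — a classic confounder. We must compare within department levels.
Adjusting over the population distribution of department: 0.333·(0.945−0.690) + 0.333·(0.390−0.160) + 0.333·(0.220−0.127) = +0.193.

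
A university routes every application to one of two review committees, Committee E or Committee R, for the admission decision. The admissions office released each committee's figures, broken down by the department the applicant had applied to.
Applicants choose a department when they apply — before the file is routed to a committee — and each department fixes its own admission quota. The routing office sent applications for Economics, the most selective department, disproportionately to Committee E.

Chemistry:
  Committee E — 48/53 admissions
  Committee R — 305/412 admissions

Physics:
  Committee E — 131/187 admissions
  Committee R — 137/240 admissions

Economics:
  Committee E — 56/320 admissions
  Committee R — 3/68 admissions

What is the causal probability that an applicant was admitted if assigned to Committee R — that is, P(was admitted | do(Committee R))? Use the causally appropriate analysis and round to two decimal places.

0.47

Department differs across review committees for reasons unrelated to any effect of the review committee itself, and it separately predicts the outcome — a classic confounder. We must compare within department levels.
Standardising Committee R to the population department mix: 0.363·305/412 + 0.334·137/240 + 0.303·3/68 = 0.473.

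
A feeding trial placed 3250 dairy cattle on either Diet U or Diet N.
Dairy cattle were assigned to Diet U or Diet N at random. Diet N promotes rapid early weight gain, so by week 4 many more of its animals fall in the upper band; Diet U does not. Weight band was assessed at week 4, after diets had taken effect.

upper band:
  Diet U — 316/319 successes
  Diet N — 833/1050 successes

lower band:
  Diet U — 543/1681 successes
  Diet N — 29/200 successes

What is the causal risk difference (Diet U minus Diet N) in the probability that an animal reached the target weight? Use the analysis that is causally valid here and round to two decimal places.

The distribution of week-4 weight band is itself part of what the diet does — it is an intermediate outcome. Holding it fixed would remove that part of the effect; the total effect is the pooled difference.
The causal difference is the pooled difference: 0.429 − 0.690 = -0.260.

-0.26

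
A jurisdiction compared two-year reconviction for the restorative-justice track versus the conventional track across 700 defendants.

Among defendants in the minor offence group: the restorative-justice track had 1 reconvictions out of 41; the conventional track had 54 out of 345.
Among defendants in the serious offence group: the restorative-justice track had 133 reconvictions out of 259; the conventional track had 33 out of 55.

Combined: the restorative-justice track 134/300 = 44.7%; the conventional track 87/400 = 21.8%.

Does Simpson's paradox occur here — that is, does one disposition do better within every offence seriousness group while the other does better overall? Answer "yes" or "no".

Within each offence seriousness level (minor offence 2.4% vs 15.7%; serious offence 51.4% vs 60.0%), the restorative-justice track has the lower rate every time. Pooled: 44.7% vs 21.8% — the conventional track has the lower rate overall. The two comparisons disagree.

yes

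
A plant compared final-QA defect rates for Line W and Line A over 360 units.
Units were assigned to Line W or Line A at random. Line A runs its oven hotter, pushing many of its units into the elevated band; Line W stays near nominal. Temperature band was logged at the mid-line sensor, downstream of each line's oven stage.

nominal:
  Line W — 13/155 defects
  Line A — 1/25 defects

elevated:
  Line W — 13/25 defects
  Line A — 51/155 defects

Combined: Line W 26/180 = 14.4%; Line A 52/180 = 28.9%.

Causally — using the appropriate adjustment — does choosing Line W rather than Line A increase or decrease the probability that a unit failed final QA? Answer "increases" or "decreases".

decreases

The in-process temperature band-specific comparison favours Line A throughout, but the pooled figures favour Line W. The question is whether to condition on in-process temperature band.
In-process temperature band here is a post-treatment variable shaped by the line; conditioning on it would introduce bias rather than remove it. The overall comparison is the causal one.
Pooled: Line W 14.4% vs Line A 28.9%; Line W is lower overall.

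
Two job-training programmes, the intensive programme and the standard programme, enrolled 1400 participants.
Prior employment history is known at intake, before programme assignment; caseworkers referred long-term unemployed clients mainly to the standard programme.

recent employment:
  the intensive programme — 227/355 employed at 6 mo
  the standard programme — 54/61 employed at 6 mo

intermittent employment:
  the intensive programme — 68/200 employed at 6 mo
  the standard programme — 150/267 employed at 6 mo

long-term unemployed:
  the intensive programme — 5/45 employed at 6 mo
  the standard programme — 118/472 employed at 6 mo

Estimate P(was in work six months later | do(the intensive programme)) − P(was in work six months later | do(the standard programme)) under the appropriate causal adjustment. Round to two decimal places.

-0.20

the standard programme is higher inside every prior employment history stratum but the intensive programme is higher in aggregate. Whether to stratify depends on how prior employment history relates to the programme.
Prior employment history is set before the programme has any effect — it is not caused by the programme — and it independently drives the outcome. That makes it a confounder, so the causal comparison is within prior employment history levels.
Adjusting over the population distribution of prior employment history: 0.297·(0.639−0.885) + 0.334·(0.340−0.562) + 0.369·(0.111−0.250) = -0.198.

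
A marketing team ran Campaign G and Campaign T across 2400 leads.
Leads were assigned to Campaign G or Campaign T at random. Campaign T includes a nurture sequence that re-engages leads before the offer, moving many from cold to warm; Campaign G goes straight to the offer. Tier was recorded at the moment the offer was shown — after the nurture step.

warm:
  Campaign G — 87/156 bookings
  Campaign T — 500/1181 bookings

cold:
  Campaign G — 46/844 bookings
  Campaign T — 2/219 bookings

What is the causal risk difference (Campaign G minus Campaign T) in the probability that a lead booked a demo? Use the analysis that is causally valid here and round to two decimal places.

Engagement tier here is a post-treatment variable shaped by the campaign; conditioning on it would introduce bias rather than remove it. The overall comparison is the causal one.
The causal difference is the pooled difference: 0.133 − 0.359 = -0.226.

-0.23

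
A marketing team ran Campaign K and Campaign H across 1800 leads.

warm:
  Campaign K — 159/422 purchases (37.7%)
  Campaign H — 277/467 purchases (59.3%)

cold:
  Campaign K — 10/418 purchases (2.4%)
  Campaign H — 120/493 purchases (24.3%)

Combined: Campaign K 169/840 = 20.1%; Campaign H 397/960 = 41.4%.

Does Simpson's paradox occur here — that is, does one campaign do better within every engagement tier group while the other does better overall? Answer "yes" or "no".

no

Within each engagement tier level (warm 37.7% vs 59.3%; cold 2.4% vs 24.3%), Campaign H has the higher rate every time. Pooled: 20.1% vs 41.4% — Campaign H has the higher rate overall. They agree.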